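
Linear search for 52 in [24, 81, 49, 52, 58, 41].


i=0: 24!=52
i=1: 81!=52
i=2: 49!=52
i=3: 52==52 found!

Found at 3, 4 comps


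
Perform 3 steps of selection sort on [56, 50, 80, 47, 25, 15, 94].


Initial: [56, 50, 80, 47, 25, 15, 94]
Step 1: min=15 at 5
  Swap: [15, 50, 80, 47, 25, 56, 94]
Step 2: min=25 at 4
  Swap: [15, 25, 80, 47, 50, 56, 94]
Step 3: min=47 at 3
  Swap: [15, 25, 47, 80, 50, 56, 94]

After 3 steps: [15, 25, 47, 80, 50, 56, 94]


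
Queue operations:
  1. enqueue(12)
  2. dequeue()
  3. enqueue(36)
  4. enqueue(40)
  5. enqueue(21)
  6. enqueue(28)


enqueue(12) -> [12]
dequeue()->12, []
enqueue(36) -> [36]
enqueue(40) -> [36, 40]
enqueue(21) -> [36, 40, 21]
enqueue(28) -> [36, 40, 21, 28]

Final queue: [36, 40, 21, 28]


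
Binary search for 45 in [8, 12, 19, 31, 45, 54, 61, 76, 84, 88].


Step 1: lo=0, hi=9, mid=4, val=45

Found at index 4


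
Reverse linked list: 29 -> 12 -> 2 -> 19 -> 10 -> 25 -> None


Step 1: curr=29, set curr.next=prev(None) | reversed so far: 29
Step 2: curr=12, set curr.next=prev(29) | reversed so far: 12 -> 29
Step 3: curr=2, set curr.next=prev(12) | reversed so far: 2 -> 12 -> 29
Step 4: curr=19, set curr.next=prev(2) | reversed so far: 19 -> 2 -> 12 -> 29
Step 5: curr=10, set curr.next=prev(19) | reversed so far: 10 -> 19 -> 2 -> 12 -> 29
Step 6: curr=25, set curr.next=prev(10) | reversed so far: 25 -> 10 -> 19 -> 2 -> 12 -> 29

25 -> 10 -> 19 -> 2 -> 12 -> 29 -> None


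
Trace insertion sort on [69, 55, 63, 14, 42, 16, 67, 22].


Initial: [69, 55, 63, 14, 42, 16, 67, 22]
Insert 55: [55, 69, 63, 14, 42, 16, 67, 22]
Insert 63: [55, 63, 69, 14, 42, 16, 67, 22]
Insert 14: [14, 55, 63, 69, 42, 16, 67, 22]
Insert 42: [14, 42, 55, 63, 69, 16, 67, 22]
Insert 16: [14, 16, 42, 55, 63, 69, 67, 22]
Insert 67: [14, 16, 42, 55, 63, 67, 69, 22]
Insert 22: [14, 16, 22, 42, 55, 63, 67, 69]

Sorted: [14, 16, 22, 42, 55, 63, 67, 69]


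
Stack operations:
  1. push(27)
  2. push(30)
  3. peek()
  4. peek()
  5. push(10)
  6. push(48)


push(27) -> [27]
push(30) -> [27, 30]
peek()->30
peek()->30
push(10) -> [27, 30, 10]
push(48) -> [27, 30, 10, 48]

Final stack: [27, 30, 10, 48]


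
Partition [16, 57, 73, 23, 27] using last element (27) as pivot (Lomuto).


Pivot: 27
  16 <= 27: advance i (no swap)
  23 <= 27: swap -> [16, 23, 73, 57, 27]
Place pivot at 2: [16, 23, 27, 57, 73]

Partitioned: [16, 23, 27, 57, 73]


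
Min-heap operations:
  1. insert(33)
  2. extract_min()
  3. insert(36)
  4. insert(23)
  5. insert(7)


insert(33) -> [33]
extract_min()->33, []
insert(36) -> [36]
insert(23) -> [23, 36]
insert(7) -> [7, 36, 23]

Final heap: [7, 36, 23]


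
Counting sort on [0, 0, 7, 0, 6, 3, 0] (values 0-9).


Input: [0, 0, 7, 0, 6, 3, 0]
Counts: [4, 0, 0, 1, 0, 0, 1, 1, 0, 0]

Sorted: [0, 0, 0, 0, 3, 6, 7]


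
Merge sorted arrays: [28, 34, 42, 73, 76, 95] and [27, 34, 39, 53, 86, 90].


Take 27 from B
Take 28 from A
Take 34 from A
Take 34 from B
Take 39 from B
Take 42 from A
Take 53 from B
Take 73 from A
Take 76 from A
Take 86 from B
Take 90 from B

Merged: [27, 28, 34, 34, 39, 42, 53, 73, 76, 86, 90, 95]


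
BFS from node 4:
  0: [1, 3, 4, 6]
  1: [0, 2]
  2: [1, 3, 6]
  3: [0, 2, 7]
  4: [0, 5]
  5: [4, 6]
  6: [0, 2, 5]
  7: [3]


Visit 4, enqueue [0, 5]
Visit 0, enqueue [1, 3, 6]
Visit 5, enqueue []
Visit 1, enqueue [2]
Visit 3, enqueue [7]
Visit 6, enqueue []
Visit 2, enqueue []
Visit 7, enqueue []

BFS order: [4, 0, 5, 1, 3, 6, 2, 7]


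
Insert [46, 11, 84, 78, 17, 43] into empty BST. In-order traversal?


Insert 46: root
Insert 11: L from 46
Insert 84: R from 46
Insert 78: R from 46 -> L from 84
Insert 17: L from 46 -> R from 11
Insert 43: L from 46 -> R from 11 -> R from 17

In-order: [11, 17, 43, 46, 78, 84]


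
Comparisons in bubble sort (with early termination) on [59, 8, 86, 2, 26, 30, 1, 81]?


Algorithm: bubble sort (with early termination)
Input: [59, 8, 86, 2, 26, 30, 1, 81]
Sorted: [1, 2, 8, 26, 30, 59, 81, 86]

28


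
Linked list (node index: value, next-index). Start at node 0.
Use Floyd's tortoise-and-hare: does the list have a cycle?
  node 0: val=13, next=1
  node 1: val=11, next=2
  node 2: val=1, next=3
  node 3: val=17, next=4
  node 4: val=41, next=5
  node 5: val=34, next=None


Floyd's tortoise (slow, +1) and hare (fast, +2):
  init: slow=0, fast=0
  step 1: slow=1, fast=2
  step 2: slow=2, fast=4
  step 3: fast 4->5->None, no cycle

Cycle: no


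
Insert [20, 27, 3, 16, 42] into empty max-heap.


Insert 20: [20]
Insert 27: [27, 20]
Insert 3: [27, 20, 3]
Insert 16: [27, 20, 3, 16]
Insert 42: [42, 27, 3, 16, 20]

Final heap: [42, 27, 3, 16, 20]


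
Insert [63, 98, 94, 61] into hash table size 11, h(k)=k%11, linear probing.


Insert 63: h=8 -> slot 8
Insert 98: h=10 -> slot 10
Insert 94: h=6 -> slot 6
Insert 61: h=6, 1 probes -> slot 7

Table: [None, None, None, None, None, None, 94, 61, 63, None, 98]


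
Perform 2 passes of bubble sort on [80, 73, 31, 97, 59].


Initial: [80, 73, 31, 97, 59]
Pass 1: [73, 31, 80, 59, 97] (3 swaps)
Pass 2: [31, 73, 59, 80, 97] (2 swaps)

After 2 passes: [31, 73, 59, 80, 97]


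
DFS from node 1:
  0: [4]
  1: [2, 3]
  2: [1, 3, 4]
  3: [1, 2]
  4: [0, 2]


Visit 1, push [3, 2]
Visit 2, push [4, 3]
Visit 3, push []
Visit 4, push [0]
Visit 0, push []

DFS order: [1, 2, 3, 4, 0]


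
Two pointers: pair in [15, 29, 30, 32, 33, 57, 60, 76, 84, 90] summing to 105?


lo=0(15)+hi=9(90)=105

Yes: 15+90=105


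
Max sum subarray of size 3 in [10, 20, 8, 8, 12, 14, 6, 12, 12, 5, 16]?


[0:3]: 38
[1:4]: 36
[2:5]: 28
[3:6]: 34
[4:7]: 32
[5:8]: 32
[6:9]: 30
[7:10]: 29
[8:11]: 33

Max: 38 at [0:3]


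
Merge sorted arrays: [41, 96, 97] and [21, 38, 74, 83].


Take 21 from B
Take 38 from B
Take 41 from A
Take 74 from B
Take 83 from B

Merged: [21, 38, 41, 74, 83, 96, 97]


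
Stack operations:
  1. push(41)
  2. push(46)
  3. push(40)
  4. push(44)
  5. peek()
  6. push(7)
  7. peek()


push(41) -> [41]
push(46) -> [41, 46]
push(40) -> [41, 46, 40]
push(44) -> [41, 46, 40, 44]
peek()->44
push(7) -> [41, 46, 40, 44, 7]
peek()->7

Final stack: [41, 46, 40, 44, 7]


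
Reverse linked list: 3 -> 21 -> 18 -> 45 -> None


Step 1: curr=3, set curr.next=prev(None) | reversed so far: 3
Step 2: curr=21, set curr.next=prev(3) | reversed so far: 21 -> 3
Step 3: curr=18, set curr.next=prev(21) | reversed so far: 18 -> 21 -> 3
Step 4: curr=45, set curr.next=prev(18) | reversed so far: 45 -> 18 -> 21 -> 3

45 -> 18 -> 21 -> 3 -> None


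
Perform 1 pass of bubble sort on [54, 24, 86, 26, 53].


Initial: [54, 24, 86, 26, 53]
Pass 1: [24, 54, 26, 53, 86] (3 swaps)

After 1 pass: [24, 54, 26, 53, 86]


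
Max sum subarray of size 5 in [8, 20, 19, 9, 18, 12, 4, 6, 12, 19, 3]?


[0:5]: 74
[1:6]: 78
[2:7]: 62
[3:8]: 49
[4:9]: 52
[5:10]: 53
[6:11]: 44

Max: 78 at [1:6]


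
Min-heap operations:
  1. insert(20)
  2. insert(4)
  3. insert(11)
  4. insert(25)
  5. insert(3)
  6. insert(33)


insert(20) -> [20]
insert(4) -> [4, 20]
insert(11) -> [4, 20, 11]
insert(25) -> [4, 20, 11, 25]
insert(3) -> [3, 4, 11, 25, 20]
insert(33) -> [3, 4, 11, 25, 20, 33]

Final heap: [3, 4, 11, 25, 20, 33]


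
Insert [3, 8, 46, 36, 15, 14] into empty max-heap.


Insert 3: [3]
Insert 8: [8, 3]
Insert 46: [46, 3, 8]
Insert 36: [46, 36, 8, 3]
Insert 15: [46, 36, 8, 3, 15]
Insert 14: [46, 36, 14, 3, 15, 8]

Final heap: [46, 36, 14, 3, 15, 8]


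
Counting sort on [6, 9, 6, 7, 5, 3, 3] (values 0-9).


Input: [6, 9, 6, 7, 5, 3, 3]
Counts: [0, 0, 0, 2, 0, 1, 2, 1, 0, 1]

Sorted: [3, 3, 5, 6, 6, 7, 9]


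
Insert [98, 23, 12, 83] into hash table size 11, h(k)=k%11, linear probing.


Insert 98: h=10 -> slot 10
Insert 23: h=1 -> slot 1
Insert 12: h=1, 1 probes -> slot 2
Insert 83: h=6 -> slot 6

Table: [None, 23, 12, None, None, None, 83, None, None, None, 98]


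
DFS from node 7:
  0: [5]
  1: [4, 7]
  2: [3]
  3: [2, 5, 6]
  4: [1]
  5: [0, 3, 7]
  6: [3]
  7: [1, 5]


Visit 7, push [5, 1]
Visit 1, push [4]
Visit 4, push []
Visit 5, push [3, 0]
Visit 0, push []
Visit 3, push [6, 2]
Visit 2, push []
Visit 6, push []

DFS order: [7, 1, 4, 5, 0, 3, 2, 6]


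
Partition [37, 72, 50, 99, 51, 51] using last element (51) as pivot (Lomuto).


Pivot: 51
  37 <= 51: advance i (no swap)
  50 <= 51: swap -> [37, 50, 72, 99, 51, 51]
  51 <= 51: swap -> [37, 50, 51, 99, 72, 51]
Place pivot at 3: [37, 50, 51, 51, 72, 99]

Partitioned: [37, 50, 51, 51, 72, 99]


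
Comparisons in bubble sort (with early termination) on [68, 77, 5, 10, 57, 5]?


Algorithm: bubble sort (with early termination)
Input: [68, 77, 5, 10, 57, 5]
Sorted: [5, 5, 10, 57, 68, 77]

15


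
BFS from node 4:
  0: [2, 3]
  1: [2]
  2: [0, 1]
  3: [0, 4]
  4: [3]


Visit 4, enqueue [3]
Visit 3, enqueue [0]
Visit 0, enqueue [2]
Visit 2, enqueue [1]
Visit 1, enqueue []

BFS order: [4, 3, 0, 2, 1]


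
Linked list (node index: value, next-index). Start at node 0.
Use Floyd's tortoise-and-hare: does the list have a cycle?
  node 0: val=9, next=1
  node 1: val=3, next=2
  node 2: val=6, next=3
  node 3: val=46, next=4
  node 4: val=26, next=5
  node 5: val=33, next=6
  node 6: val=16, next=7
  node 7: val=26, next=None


Floyd's tortoise (slow, +1) and hare (fast, +2):
  init: slow=0, fast=0
  step 1: slow=1, fast=2
  step 2: slow=2, fast=4
  step 3: slow=3, fast=6
  step 4: fast 6->7->None, no cycle

Cycle: no


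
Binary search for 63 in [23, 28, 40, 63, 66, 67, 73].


Step 1: lo=0, hi=6, mid=3, val=63

Found at index 3


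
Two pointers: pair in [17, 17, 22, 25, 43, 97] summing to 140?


lo=0(17)+hi=5(97)=114
lo=1(17)+hi=5(97)=114
lo=2(22)+hi=5(97)=119
lo=3(25)+hi=5(97)=122
lo=4(43)+hi=5(97)=140

Yes: 43+97=140


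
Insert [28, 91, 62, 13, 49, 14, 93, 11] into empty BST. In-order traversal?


Insert 28: root
Insert 91: R from 28
Insert 62: R from 28 -> L from 91
Insert 13: L from 28
Insert 49: R from 28 -> L from 91 -> L from 62
Insert 14: L from 28 -> R from 13
Insert 93: R from 28 -> R from 91
Insert 11: L from 28 -> L from 13

In-order: [11, 13, 14, 28, 49, 62, 91, 93]


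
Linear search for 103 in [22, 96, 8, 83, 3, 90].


i=0: 22!=103
i=1: 96!=103
i=2: 8!=103
i=3: 83!=103
i=4: 3!=103
i=5: 90!=103

Not found, 6 comps


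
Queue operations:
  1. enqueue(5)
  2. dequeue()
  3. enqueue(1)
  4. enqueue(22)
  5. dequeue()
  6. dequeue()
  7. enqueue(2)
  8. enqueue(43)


enqueue(5) -> [5]
dequeue()->5, []
enqueue(1) -> [1]
enqueue(22) -> [1, 22]
dequeue()->1, [22]
dequeue()->22, []
enqueue(2) -> [2]
enqueue(43) -> [2, 43]

Final queue: [2, 43]


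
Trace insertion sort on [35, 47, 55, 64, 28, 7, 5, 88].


Initial: [35, 47, 55, 64, 28, 7, 5, 88]
Insert 47: [35, 47, 55, 64, 28, 7, 5, 88]
Insert 55: [35, 47, 55, 64, 28, 7, 5, 88]
Insert 64: [35, 47, 55, 64, 28, 7, 5, 88]
Insert 28: [28, 35, 47, 55, 64, 7, 5, 88]
Insert 7: [7, 28, 35, 47, 55, 64, 5, 88]
Insert 5: [5, 7, 28, 35, 47, 55, 64, 88]
Insert 88: [5, 7, 28, 35, 47, 55, 64, 88]

Sorted: [5, 7, 28, 35, 47, 55, 64, 88]


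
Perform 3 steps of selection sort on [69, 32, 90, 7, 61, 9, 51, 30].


Initial: [69, 32, 90, 7, 61, 9, 51, 30]
Step 1: min=7 at 3
  Swap: [7, 32, 90, 69, 61, 9, 51, 30]
Step 2: min=9 at 5
  Swap: [7, 9, 90, 69, 61, 32, 51, 30]
Step 3: min=30 at 7
  Swap: [7, 9, 30, 69, 61, 32, 51, 90]

After 3 steps: [7, 9, 30, 69, 61, 32, 51, 90]


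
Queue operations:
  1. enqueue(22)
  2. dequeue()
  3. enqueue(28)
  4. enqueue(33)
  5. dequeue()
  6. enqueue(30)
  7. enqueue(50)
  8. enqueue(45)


enqueue(22) -> [22]
dequeue()->22, []
enqueue(28) -> [28]
enqueue(33) -> [28, 33]
dequeue()->28, [33]
enqueue(30) -> [33, 30]
enqueue(50) -> [33, 30, 50]
enqueue(45) -> [33, 30, 50, 45]

Final queue: [33, 30, 50, 45]


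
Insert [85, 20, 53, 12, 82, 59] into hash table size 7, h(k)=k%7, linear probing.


Insert 85: h=1 -> slot 1
Insert 20: h=6 -> slot 6
Insert 53: h=4 -> slot 4
Insert 12: h=5 -> slot 5
Insert 82: h=5, 2 probes -> slot 0
Insert 59: h=3 -> slot 3

Table: [82, 85, None, 59, 53, 12, 20]


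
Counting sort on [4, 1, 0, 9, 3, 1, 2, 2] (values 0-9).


Input: [4, 1, 0, 9, 3, 1, 2, 2]
Counts: [1, 2, 2, 1, 1, 0, 0, 0, 0, 1]

Sorted: [0, 1, 1, 2, 2, 3, 4, 9]


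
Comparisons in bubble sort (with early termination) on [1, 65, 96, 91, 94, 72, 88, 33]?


Algorithm: bubble sort (with early termination)
Input: [1, 65, 96, 91, 94, 72, 88, 33]
Sorted: [1, 33, 65, 72, 88, 91, 94, 96]

28


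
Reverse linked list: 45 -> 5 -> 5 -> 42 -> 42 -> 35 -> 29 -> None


Step 1: curr=45, set curr.next=prev(None) | reversed so far: 45
Step 2: curr=5, set curr.next=prev(45) | reversed so far: 5 -> 45
Step 3: curr=5, set curr.next=prev(5) | reversed so far: 5 -> 5 -> 45
Step 4: curr=42, set curr.next=prev(5) | reversed so far: 42 -> 5 -> 5 -> 45
Step 5: curr=42, set curr.next=prev(42) | reversed so far: 42 -> 42 -> 5 -> 5 -> 45
Step 6: curr=35, set curr.next=prev(42) | reversed so far: 35 -> 42 -> 42 -> 5 -> 5 -> 45
Step 7: curr=29, set curr.next=prev(35) | reversed so far: 29 -> 35 -> 42 -> 42 -> 5 -> 5 -> 45

29 -> 35 -> 42 -> 42 -> 5 -> 5 -> 45 -> None


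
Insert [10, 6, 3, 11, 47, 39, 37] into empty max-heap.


Insert 10: [10]
Insert 6: [10, 6]
Insert 3: [10, 6, 3]
Insert 11: [11, 10, 3, 6]
Insert 47: [47, 11, 3, 6, 10]
Insert 39: [47, 11, 39, 6, 10, 3]
Insert 37: [47, 11, 39, 6, 10, 3, 37]

Final heap: [47, 11, 39, 6, 10, 3, 37]


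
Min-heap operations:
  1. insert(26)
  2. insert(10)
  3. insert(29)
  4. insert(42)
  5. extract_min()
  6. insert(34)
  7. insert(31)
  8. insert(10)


insert(26) -> [26]
insert(10) -> [10, 26]
insert(29) -> [10, 26, 29]
insert(42) -> [10, 26, 29, 42]
extract_min()->10, [26, 42, 29]
insert(34) -> [26, 34, 29, 42]
insert(31) -> [26, 31, 29, 42, 34]
insert(10) -> [10, 31, 26, 42, 34, 29]

Final heap: [10, 31, 26, 42, 34, 29]


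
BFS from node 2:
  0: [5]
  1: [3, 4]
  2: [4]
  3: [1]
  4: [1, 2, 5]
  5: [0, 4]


Visit 2, enqueue [4]
Visit 4, enqueue [1, 5]
Visit 1, enqueue [3]
Visit 5, enqueue [0]
Visit 3, enqueue []
Visit 0, enqueue []

BFS order: [2, 4, 1, 5, 3, 0]


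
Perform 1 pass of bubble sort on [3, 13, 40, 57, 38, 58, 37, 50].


Initial: [3, 13, 40, 57, 38, 58, 37, 50]
Pass 1: [3, 13, 40, 38, 57, 37, 50, 58] (3 swaps)

After 1 pass: [3, 13, 40, 38, 57, 37, 50, 58]


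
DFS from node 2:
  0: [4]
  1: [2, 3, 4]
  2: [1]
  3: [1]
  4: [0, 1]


Visit 2, push [1]
Visit 1, push [4, 3]
Visit 3, push []
Visit 4, push [0]
Visit 0, push []

DFS order: [2, 1, 3, 4, 0]


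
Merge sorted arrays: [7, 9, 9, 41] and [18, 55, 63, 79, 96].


Take 7 from A
Take 9 from A
Take 9 from A
Take 18 from B
Take 41 from A

Merged: [7, 9, 9, 18, 41, 55, 63, 79, 96]


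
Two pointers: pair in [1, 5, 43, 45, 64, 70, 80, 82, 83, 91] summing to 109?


lo=0(1)+hi=9(91)=92
lo=1(5)+hi=9(91)=96
lo=2(43)+hi=9(91)=134
lo=2(43)+hi=8(83)=126
lo=2(43)+hi=7(82)=125
lo=2(43)+hi=6(80)=123
lo=2(43)+hi=5(70)=113
lo=2(43)+hi=4(64)=107
lo=3(45)+hi=4(64)=109

Yes: 45+64=109


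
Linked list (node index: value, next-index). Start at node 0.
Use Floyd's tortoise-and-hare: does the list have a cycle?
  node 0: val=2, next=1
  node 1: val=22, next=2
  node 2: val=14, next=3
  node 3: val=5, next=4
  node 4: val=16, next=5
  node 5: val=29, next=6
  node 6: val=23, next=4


Floyd's tortoise (slow, +1) and hare (fast, +2):
  init: slow=0, fast=0
  step 1: slow=1, fast=2
  step 2: slow=2, fast=4
  step 3: slow=3, fast=6
  step 4: slow=4, fast=5
  step 5: slow=5, fast=4
  step 6: slow=6, fast=6
  slow == fast at node 6: cycle detected

Cycle: yes


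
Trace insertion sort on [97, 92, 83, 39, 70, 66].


Initial: [97, 92, 83, 39, 70, 66]
Insert 92: [92, 97, 83, 39, 70, 66]
Insert 83: [83, 92, 97, 39, 70, 66]
Insert 39: [39, 83, 92, 97, 70, 66]
Insert 70: [39, 70, 83, 92, 97, 66]
Insert 66: [39, 66, 70, 83, 92, 97]

Sorted: [39, 66, 70, 83, 92, 97]


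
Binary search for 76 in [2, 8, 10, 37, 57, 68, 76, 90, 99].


Step 1: lo=0, hi=8, mid=4, val=57
Step 2: lo=5, hi=8, mid=6, val=76

Found at index 6


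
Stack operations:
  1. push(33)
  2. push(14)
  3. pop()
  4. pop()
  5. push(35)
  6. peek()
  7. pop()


push(33) -> [33]
push(14) -> [33, 14]
pop()->14, [33]
pop()->33, []
push(35) -> [35]
peek()->35
pop()->35, []

Final stack: []


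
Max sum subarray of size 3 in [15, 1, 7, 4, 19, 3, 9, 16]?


[0:3]: 23
[1:4]: 12
[2:5]: 30
[3:6]: 26
[4:7]: 31
[5:8]: 28

Max: 31 at [4:7]


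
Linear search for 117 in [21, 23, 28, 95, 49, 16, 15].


i=0: 21!=117
i=1: 23!=117
i=2: 28!=117
i=3: 95!=117
i=4: 49!=117
i=5: 16!=117
i=6: 15!=117

Not found, 7 comps


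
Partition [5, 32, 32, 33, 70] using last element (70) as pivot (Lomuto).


Pivot: 70
  5 <= 70: advance i (no swap)
  32 <= 70: advance i (no swap)
  32 <= 70: advance i (no swap)
  33 <= 70: advance i (no swap)
Place pivot at 4: [5, 32, 32, 33, 70]

Partitioned: [5, 32, 32, 33, 70]


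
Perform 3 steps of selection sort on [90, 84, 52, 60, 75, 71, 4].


Initial: [90, 84, 52, 60, 75, 71, 4]
Step 1: min=4 at 6
  Swap: [4, 84, 52, 60, 75, 71, 90]
Step 2: min=52 at 2
  Swap: [4, 52, 84, 60, 75, 71, 90]
Step 3: min=60 at 3
  Swap: [4, 52, 60, 84, 75, 71, 90]

After 3 steps: [4, 52, 60, 84, 75, 71, 90]


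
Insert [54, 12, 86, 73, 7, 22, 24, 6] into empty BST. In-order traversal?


Insert 54: root
Insert 12: L from 54
Insert 86: R from 54
Insert 73: R from 54 -> L from 86
Insert 7: L from 54 -> L from 12
Insert 22: L from 54 -> R from 12
Insert 24: L from 54 -> R from 12 -> R from 22
Insert 6: L from 54 -> L from 12 -> L from 7

In-order: [6, 7, 12, 22, 24, 54, 73, 86]


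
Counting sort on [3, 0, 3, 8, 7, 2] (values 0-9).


Input: [3, 0, 3, 8, 7, 2]
Counts: [1, 0, 1, 2, 0, 0, 0, 1, 1, 0]

Sorted: [0, 2, 3, 3, 7, 8]


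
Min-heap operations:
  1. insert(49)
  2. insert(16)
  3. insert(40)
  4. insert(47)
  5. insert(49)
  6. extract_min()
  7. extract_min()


insert(49) -> [49]
insert(16) -> [16, 49]
insert(40) -> [16, 49, 40]
insert(47) -> [16, 47, 40, 49]
insert(49) -> [16, 47, 40, 49, 49]
extract_min()->16, [40, 47, 49, 49]
extract_min()->40, [47, 49, 49]

Final heap: [47, 49, 49]


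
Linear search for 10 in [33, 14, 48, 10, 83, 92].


i=0: 33!=10
i=1: 14!=10
i=2: 48!=10
i=3: 10==10 found!

Found at 3, 4 comps


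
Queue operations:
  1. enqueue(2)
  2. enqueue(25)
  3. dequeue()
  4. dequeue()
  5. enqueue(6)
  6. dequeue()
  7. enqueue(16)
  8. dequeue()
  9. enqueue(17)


enqueue(2) -> [2]
enqueue(25) -> [2, 25]
dequeue()->2, [25]
dequeue()->25, []
enqueue(6) -> [6]
dequeue()->6, []
enqueue(16) -> [16]
dequeue()->16, []
enqueue(17) -> [17]

Final queue: [17]


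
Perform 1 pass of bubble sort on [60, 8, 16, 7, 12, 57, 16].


Initial: [60, 8, 16, 7, 12, 57, 16]
Pass 1: [8, 16, 7, 12, 57, 16, 60] (6 swaps)

After 1 pass: [8, 16, 7, 12, 57, 16, 60]


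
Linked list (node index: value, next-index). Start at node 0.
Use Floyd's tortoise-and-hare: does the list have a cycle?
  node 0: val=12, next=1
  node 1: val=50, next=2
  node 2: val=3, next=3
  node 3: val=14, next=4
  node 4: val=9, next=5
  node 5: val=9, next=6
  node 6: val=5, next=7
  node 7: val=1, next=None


Floyd's tortoise (slow, +1) and hare (fast, +2):
  init: slow=0, fast=0
  step 1: slow=1, fast=2
  step 2: slow=2, fast=4
  step 3: slow=3, fast=6
  step 4: fast 6->7->None, no cycle

Cycle: no


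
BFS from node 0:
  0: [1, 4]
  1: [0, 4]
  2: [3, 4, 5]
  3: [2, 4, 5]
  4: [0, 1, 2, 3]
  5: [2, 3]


Visit 0, enqueue [1, 4]
Visit 1, enqueue []
Visit 4, enqueue [2, 3]
Visit 2, enqueue [5]
Visit 3, enqueue []
Visit 5, enqueue []

BFS order: [0, 1, 4, 2, 3, 5]


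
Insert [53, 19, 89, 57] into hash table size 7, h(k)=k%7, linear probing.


Insert 53: h=4 -> slot 4
Insert 19: h=5 -> slot 5
Insert 89: h=5, 1 probes -> slot 6
Insert 57: h=1 -> slot 1

Table: [None, 57, None, None, 53, 19, 89]


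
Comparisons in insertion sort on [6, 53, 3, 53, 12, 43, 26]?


Algorithm: insertion sort
Input: [6, 53, 3, 53, 12, 43, 26]
Sorted: [3, 6, 12, 26, 43, 53, 53]

14


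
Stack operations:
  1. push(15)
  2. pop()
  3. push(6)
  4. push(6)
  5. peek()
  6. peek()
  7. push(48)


push(15) -> [15]
pop()->15, []
push(6) -> [6]
push(6) -> [6, 6]
peek()->6
peek()->6
push(48) -> [6, 6, 48]

Final stack: [6, 6, 48]


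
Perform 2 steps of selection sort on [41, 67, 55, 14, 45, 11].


Initial: [41, 67, 55, 14, 45, 11]
Step 1: min=11 at 5
  Swap: [11, 67, 55, 14, 45, 41]
Step 2: min=14 at 3
  Swap: [11, 14, 55, 67, 45, 41]

After 2 steps: [11, 14, 55, 67, 45, 41]


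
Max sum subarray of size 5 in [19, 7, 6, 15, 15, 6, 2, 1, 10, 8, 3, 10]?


[0:5]: 62
[1:6]: 49
[2:7]: 44
[3:8]: 39
[4:9]: 34
[5:10]: 27
[6:11]: 24
[7:12]: 32

Max: 62 at [0:5]


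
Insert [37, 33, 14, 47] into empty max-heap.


Insert 37: [37]
Insert 33: [37, 33]
Insert 14: [37, 33, 14]
Insert 47: [47, 37, 14, 33]

Final heap: [47, 37, 14, 33]


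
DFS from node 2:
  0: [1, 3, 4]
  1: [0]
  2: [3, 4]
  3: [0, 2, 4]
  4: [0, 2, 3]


Visit 2, push [4, 3]
Visit 3, push [4, 0]
Visit 0, push [4, 1]
Visit 1, push []
Visit 4, push []

DFS order: [2, 3, 0, 1, 4]


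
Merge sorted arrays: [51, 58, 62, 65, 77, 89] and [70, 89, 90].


Take 51 from A
Take 58 from A
Take 62 from A
Take 65 from A
Take 70 from B
Take 77 from A
Take 89 from A

Merged: [51, 58, 62, 65, 70, 77, 89, 89, 90]


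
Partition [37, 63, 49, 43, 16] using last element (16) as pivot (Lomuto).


Pivot: 16
Place pivot at 0: [16, 63, 49, 43, 37]

Partitioned: [16, 63, 49, 43, 37]


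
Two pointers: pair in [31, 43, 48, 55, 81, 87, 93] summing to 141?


lo=0(31)+hi=6(93)=124
lo=1(43)+hi=6(93)=136
lo=2(48)+hi=6(93)=141

Yes: 48+93=141


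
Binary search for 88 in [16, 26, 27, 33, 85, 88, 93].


Step 1: lo=0, hi=6, mid=3, val=33
Step 2: lo=4, hi=6, mid=5, val=88

Found at index 5


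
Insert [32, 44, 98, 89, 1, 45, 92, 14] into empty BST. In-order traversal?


Insert 32: root
Insert 44: R from 32
Insert 98: R from 32 -> R from 44
Insert 89: R from 32 -> R from 44 -> L from 98
Insert 1: L from 32
Insert 45: R from 32 -> R from 44 -> L from 98 -> L from 89
Insert 92: R from 32 -> R from 44 -> L from 98 -> R from 89
Insert 14: L from 32 -> R from 1

In-order: [1, 14, 32, 44, 45, 89, 92, 98]


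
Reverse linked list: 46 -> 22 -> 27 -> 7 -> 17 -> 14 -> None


Step 1: curr=46, set curr.next=prev(None) | reversed so far: 46
Step 2: curr=22, set curr.next=prev(46) | reversed so far: 22 -> 46
Step 3: curr=27, set curr.next=prev(22) | reversed so far: 27 -> 22 -> 46
Step 4: curr=7, set curr.next=prev(27) | reversed so far: 7 -> 27 -> 22 -> 46
Step 5: curr=17, set curr.next=prev(7) | reversed so far: 17 -> 7 -> 27 -> 22 -> 46
Step 6: curr=14, set curr.next=prev(17) | reversed so far: 14 -> 17 -> 7 -> 27 -> 22 -> 46

14 -> 17 -> 7 -> 27 -> 22 -> 46 -> None


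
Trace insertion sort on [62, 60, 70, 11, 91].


Initial: [62, 60, 70, 11, 91]
Insert 60: [60, 62, 70, 11, 91]
Insert 70: [60, 62, 70, 11, 91]
Insert 11: [11, 60, 62, 70, 91]
Insert 91: [11, 60, 62, 70, 91]

Sorted: [11, 60, 62, 70, 91]


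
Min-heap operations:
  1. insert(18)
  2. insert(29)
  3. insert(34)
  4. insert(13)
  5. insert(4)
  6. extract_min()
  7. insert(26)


insert(18) -> [18]
insert(29) -> [18, 29]
insert(34) -> [18, 29, 34]
insert(13) -> [13, 18, 34, 29]
insert(4) -> [4, 13, 34, 29, 18]
extract_min()->4, [13, 18, 34, 29]
insert(26) -> [13, 18, 34, 29, 26]

Final heap: [13, 18, 34, 29, 26]


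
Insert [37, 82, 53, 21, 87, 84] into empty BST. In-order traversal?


Insert 37: root
Insert 82: R from 37
Insert 53: R from 37 -> L from 82
Insert 21: L from 37
Insert 87: R from 37 -> R from 82
Insert 84: R from 37 -> R from 82 -> L from 87

In-order: [21, 37, 53, 82, 84, 87]


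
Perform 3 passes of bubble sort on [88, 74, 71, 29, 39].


Initial: [88, 74, 71, 29, 39]
Pass 1: [74, 71, 29, 39, 88] (4 swaps)
Pass 2: [71, 29, 39, 74, 88] (3 swaps)
Pass 3: [29, 39, 71, 74, 88] (2 swaps)

After 3 passes: [29, 39, 71, 74, 88]


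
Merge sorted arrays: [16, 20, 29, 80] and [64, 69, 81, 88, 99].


Take 16 from A
Take 20 from A
Take 29 from A
Take 64 from B
Take 69 from B
Take 80 from A

Merged: [16, 20, 29, 64, 69, 80, 81, 88, 99]


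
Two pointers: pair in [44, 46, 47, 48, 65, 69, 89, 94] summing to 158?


lo=0(44)+hi=7(94)=138
lo=1(46)+hi=7(94)=140
lo=2(47)+hi=7(94)=141
lo=3(48)+hi=7(94)=142
lo=4(65)+hi=7(94)=159
lo=4(65)+hi=6(89)=154
lo=5(69)+hi=6(89)=158

Yes: 69+89=158


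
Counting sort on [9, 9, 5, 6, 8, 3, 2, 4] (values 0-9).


Input: [9, 9, 5, 6, 8, 3, 2, 4]
Counts: [0, 0, 1, 1, 1, 1, 1, 0, 1, 2]

Sorted: [2, 3, 4, 5, 6, 8, 9, 9]


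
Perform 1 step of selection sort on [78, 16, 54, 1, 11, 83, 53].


Initial: [78, 16, 54, 1, 11, 83, 53]
Step 1: min=1 at 3
  Swap: [1, 16, 54, 78, 11, 83, 53]

After 1 step: [1, 16, 54, 78, 11, 83, 53]


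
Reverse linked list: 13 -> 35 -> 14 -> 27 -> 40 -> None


Step 1: curr=13, set curr.next=prev(None) | reversed so far: 13
Step 2: curr=35, set curr.next=prev(13) | reversed so far: 35 -> 13
Step 3: curr=14, set curr.next=prev(35) | reversed so far: 14 -> 35 -> 13
Step 4: curr=27, set curr.next=prev(14) | reversed so far: 27 -> 14 -> 35 -> 13
Step 5: curr=40, set curr.next=prev(27) | reversed so far: 40 -> 27 -> 14 -> 35 -> 13

40 -> 27 -> 14 -> 35 -> 13 -> None


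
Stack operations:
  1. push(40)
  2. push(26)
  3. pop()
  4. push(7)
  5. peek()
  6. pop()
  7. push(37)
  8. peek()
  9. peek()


push(40) -> [40]
push(26) -> [40, 26]
pop()->26, [40]
push(7) -> [40, 7]
peek()->7
pop()->7, [40]
push(37) -> [40, 37]
peek()->37
peek()->37

Final stack: [40, 37]


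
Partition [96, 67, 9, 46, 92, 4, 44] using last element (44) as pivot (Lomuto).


Pivot: 44
  9 <= 44: swap -> [9, 67, 96, 46, 92, 4, 44]
  4 <= 44: swap -> [9, 4, 96, 46, 92, 67, 44]
Place pivot at 2: [9, 4, 44, 46, 92, 67, 96]

Partitioned: [9, 4, 44, 46, 92, 67, 96]


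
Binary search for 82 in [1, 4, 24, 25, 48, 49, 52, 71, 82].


Step 1: lo=0, hi=8, mid=4, val=48
Step 2: lo=5, hi=8, mid=6, val=52
Step 3: lo=7, hi=8, mid=7, val=71
Step 4: lo=8, hi=8, mid=8, val=82

Found at index 8


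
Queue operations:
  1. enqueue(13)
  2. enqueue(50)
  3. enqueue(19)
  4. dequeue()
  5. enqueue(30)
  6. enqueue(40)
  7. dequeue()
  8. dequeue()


enqueue(13) -> [13]
enqueue(50) -> [13, 50]
enqueue(19) -> [13, 50, 19]
dequeue()->13, [50, 19]
enqueue(30) -> [50, 19, 30]
enqueue(40) -> [50, 19, 30, 40]
dequeue()->50, [19, 30, 40]
dequeue()->19, [30, 40]

Final queue: [30, 40]


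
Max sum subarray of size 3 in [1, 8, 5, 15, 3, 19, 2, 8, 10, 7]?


[0:3]: 14
[1:4]: 28
[2:5]: 23
[3:6]: 37
[4:7]: 24
[5:8]: 29
[6:9]: 20
[7:10]: 25

Max: 37 at [3:6]


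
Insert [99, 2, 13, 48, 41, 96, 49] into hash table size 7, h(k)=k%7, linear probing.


Insert 99: h=1 -> slot 1
Insert 2: h=2 -> slot 2
Insert 13: h=6 -> slot 6
Insert 48: h=6, 1 probes -> slot 0
Insert 41: h=6, 4 probes -> slot 3
Insert 96: h=5 -> slot 5
Insert 49: h=0, 4 probes -> slot 4

Table: [48, 99, 2, 41, 49, 96, 13]


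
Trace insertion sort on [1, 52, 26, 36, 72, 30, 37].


Initial: [1, 52, 26, 36, 72, 30, 37]
Insert 52: [1, 52, 26, 36, 72, 30, 37]
Insert 26: [1, 26, 52, 36, 72, 30, 37]
Insert 36: [1, 26, 36, 52, 72, 30, 37]
Insert 72: [1, 26, 36, 52, 72, 30, 37]
Insert 30: [1, 26, 30, 36, 52, 72, 37]
Insert 37: [1, 26, 30, 36, 37, 52, 72]

Sorted: [1, 26, 30, 36, 37, 52, 72]


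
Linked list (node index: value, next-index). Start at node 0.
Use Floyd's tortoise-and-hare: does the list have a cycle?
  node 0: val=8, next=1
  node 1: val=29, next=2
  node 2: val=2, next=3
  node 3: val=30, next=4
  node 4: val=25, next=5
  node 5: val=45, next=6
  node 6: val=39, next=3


Floyd's tortoise (slow, +1) and hare (fast, +2):
  init: slow=0, fast=0
  step 1: slow=1, fast=2
  step 2: slow=2, fast=4
  step 3: slow=3, fast=6
  step 4: slow=4, fast=4
  slow == fast at node 4: cycle detected

Cycle: yes


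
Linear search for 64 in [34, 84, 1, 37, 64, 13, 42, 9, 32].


i=0: 34!=64
i=1: 84!=64
i=2: 1!=64
i=3: 37!=64
i=4: 64==64 found!

Found at 4, 5 comps


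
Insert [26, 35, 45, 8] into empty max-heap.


Insert 26: [26]
Insert 35: [35, 26]
Insert 45: [45, 26, 35]
Insert 8: [45, 26, 35, 8]

Final heap: [45, 26, 35, 8]


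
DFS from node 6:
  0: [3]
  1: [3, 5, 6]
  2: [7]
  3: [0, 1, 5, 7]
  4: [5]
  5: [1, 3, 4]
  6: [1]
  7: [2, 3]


Visit 6, push [1]
Visit 1, push [5, 3]
Visit 3, push [7, 5, 0]
Visit 0, push []
Visit 5, push [4]
Visit 4, push []
Visit 7, push [2]
Visit 2, push []

DFS order: [6, 1, 3, 0, 5, 4, 7, 2]


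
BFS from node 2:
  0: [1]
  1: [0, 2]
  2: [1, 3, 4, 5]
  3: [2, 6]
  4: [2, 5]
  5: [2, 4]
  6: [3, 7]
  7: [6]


Visit 2, enqueue [1, 3, 4, 5]
Visit 1, enqueue [0]
Visit 3, enqueue [6]
Visit 4, enqueue []
Visit 5, enqueue []
Visit 0, enqueue []
Visit 6, enqueue [7]
Visit 7, enqueue []

BFS order: [2, 1, 3, 4, 5, 0, 6, 7]


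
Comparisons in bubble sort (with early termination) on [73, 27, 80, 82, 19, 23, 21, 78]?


Algorithm: bubble sort (with early termination)
Input: [73, 27, 80, 82, 19, 23, 21, 78]
Sorted: [19, 21, 23, 27, 73, 78, 80, 82]

27


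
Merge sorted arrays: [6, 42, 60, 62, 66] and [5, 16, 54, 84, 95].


Take 5 from B
Take 6 from A
Take 16 from B
Take 42 from A
Take 54 from B
Take 60 from A
Take 62 from A
Take 66 from A

Merged: [5, 6, 16, 42, 54, 60, 62, 66, 84, 95]


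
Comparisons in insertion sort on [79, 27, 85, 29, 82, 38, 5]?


Algorithm: insertion sort
Input: [79, 27, 85, 29, 82, 38, 5]
Sorted: [5, 27, 29, 38, 79, 82, 85]

17


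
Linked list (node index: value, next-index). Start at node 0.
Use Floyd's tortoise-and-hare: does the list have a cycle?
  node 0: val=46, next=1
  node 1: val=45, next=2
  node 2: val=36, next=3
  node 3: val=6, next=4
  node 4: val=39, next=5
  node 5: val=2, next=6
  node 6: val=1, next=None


Floyd's tortoise (slow, +1) and hare (fast, +2):
  init: slow=0, fast=0
  step 1: slow=1, fast=2
  step 2: slow=2, fast=4
  step 3: slow=3, fast=6
  step 4: fast -> None, no cycle

Cycle: no


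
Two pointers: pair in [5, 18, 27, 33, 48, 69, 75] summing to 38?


lo=0(5)+hi=6(75)=80
lo=0(5)+hi=5(69)=74
lo=0(5)+hi=4(48)=53
lo=0(5)+hi=3(33)=38

Yes: 5+33=38


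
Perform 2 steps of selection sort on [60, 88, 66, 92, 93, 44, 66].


Initial: [60, 88, 66, 92, 93, 44, 66]
Step 1: min=44 at 5
  Swap: [44, 88, 66, 92, 93, 60, 66]
Step 2: min=60 at 5
  Swap: [44, 60, 66, 92, 93, 88, 66]

After 2 steps: [44, 60, 66, 92, 93, 88, 66]


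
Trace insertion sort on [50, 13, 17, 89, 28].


Initial: [50, 13, 17, 89, 28]
Insert 13: [13, 50, 17, 89, 28]
Insert 17: [13, 17, 50, 89, 28]
Insert 89: [13, 17, 50, 89, 28]
Insert 28: [13, 17, 28, 50, 89]

Sorted: [13, 17, 28, 50, 89]


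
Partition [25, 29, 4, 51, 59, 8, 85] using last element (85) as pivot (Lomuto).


Pivot: 85
  25 <= 85: advance i (no swap)
  29 <= 85: advance i (no swap)
  4 <= 85: advance i (no swap)
  51 <= 85: advance i (no swap)
  59 <= 85: advance i (no swap)
  8 <= 85: advance i (no swap)
Place pivot at 6: [25, 29, 4, 51, 59, 8, 85]

Partitioned: [25, 29, 4, 51, 59, 8, 85]


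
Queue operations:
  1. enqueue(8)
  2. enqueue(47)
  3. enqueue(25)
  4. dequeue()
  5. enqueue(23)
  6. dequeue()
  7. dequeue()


enqueue(8) -> [8]
enqueue(47) -> [8, 47]
enqueue(25) -> [8, 47, 25]
dequeue()->8, [47, 25]
enqueue(23) -> [47, 25, 23]
dequeue()->47, [25, 23]
dequeue()->25, [23]

Final queue: [23]


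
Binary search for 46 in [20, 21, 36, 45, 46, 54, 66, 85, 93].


Step 1: lo=0, hi=8, mid=4, val=46

Found at index 4


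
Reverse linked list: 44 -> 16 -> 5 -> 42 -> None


Step 1: curr=44, set curr.next=prev(None) | reversed so far: 44
Step 2: curr=16, set curr.next=prev(44) | reversed so far: 16 -> 44
Step 3: curr=5, set curr.next=prev(16) | reversed so far: 5 -> 16 -> 44
Step 4: curr=42, set curr.next=prev(5) | reversed so far: 42 -> 5 -> 16 -> 44

42 -> 5 -> 16 -> 44 -> None


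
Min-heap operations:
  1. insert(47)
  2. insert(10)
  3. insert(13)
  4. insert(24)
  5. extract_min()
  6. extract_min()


insert(47) -> [47]
insert(10) -> [10, 47]
insert(13) -> [10, 47, 13]
insert(24) -> [10, 24, 13, 47]
extract_min()->10, [13, 24, 47]
extract_min()->13, [24, 47]

Final heap: [24, 47]


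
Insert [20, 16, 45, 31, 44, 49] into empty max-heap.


Insert 20: [20]
Insert 16: [20, 16]
Insert 45: [45, 16, 20]
Insert 31: [45, 31, 20, 16]
Insert 44: [45, 44, 20, 16, 31]
Insert 49: [49, 44, 45, 16, 31, 20]

Final heap: [49, 44, 45, 16, 31, 20]


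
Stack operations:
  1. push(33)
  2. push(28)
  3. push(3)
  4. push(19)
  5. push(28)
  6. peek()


push(33) -> [33]
push(28) -> [33, 28]
push(3) -> [33, 28, 3]
push(19) -> [33, 28, 3, 19]
push(28) -> [33, 28, 3, 19, 28]
peek()->28

Final stack: [33, 28, 3, 19, 28]


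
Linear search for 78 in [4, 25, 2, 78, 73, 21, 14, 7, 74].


i=0: 4!=78
i=1: 25!=78
i=2: 2!=78
i=3: 78==78 found!

Found at 3, 4 comps


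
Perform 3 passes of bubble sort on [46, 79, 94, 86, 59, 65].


Initial: [46, 79, 94, 86, 59, 65]
Pass 1: [46, 79, 86, 59, 65, 94] (3 swaps)
Pass 2: [46, 79, 59, 65, 86, 94] (2 swaps)
Pass 3: [46, 59, 65, 79, 86, 94] (2 swaps)

After 3 passes: [46, 59, 65, 79, 86, 94]


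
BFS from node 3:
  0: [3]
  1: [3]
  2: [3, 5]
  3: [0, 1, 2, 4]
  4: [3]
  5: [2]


Visit 3, enqueue [0, 1, 2, 4]
Visit 0, enqueue []
Visit 1, enqueue []
Visit 2, enqueue [5]
Visit 4, enqueue []
Visit 5, enqueue []

BFS order: [3, 0, 1, 2, 4, 5]


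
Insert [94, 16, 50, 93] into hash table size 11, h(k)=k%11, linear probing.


Insert 94: h=6 -> slot 6
Insert 16: h=5 -> slot 5
Insert 50: h=6, 1 probes -> slot 7
Insert 93: h=5, 3 probes -> slot 8

Table: [None, None, None, None, None, 16, 94, 50, 93, None, None]


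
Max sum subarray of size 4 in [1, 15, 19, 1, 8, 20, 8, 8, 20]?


[0:4]: 36
[1:5]: 43
[2:6]: 48
[3:7]: 37
[4:8]: 44
[5:9]: 56

Max: 56 at [5:9]


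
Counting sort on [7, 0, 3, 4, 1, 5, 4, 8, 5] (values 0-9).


Input: [7, 0, 3, 4, 1, 5, 4, 8, 5]
Counts: [1, 1, 0, 1, 2, 2, 0, 1, 1, 0]

Sorted: [0, 1, 3, 4, 4, 5, 5, 7, 8]


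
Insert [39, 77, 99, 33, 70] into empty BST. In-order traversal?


Insert 39: root
Insert 77: R from 39
Insert 99: R from 39 -> R from 77
Insert 33: L from 39
Insert 70: R from 39 -> L from 77

In-order: [33, 39, 70, 77, 99]


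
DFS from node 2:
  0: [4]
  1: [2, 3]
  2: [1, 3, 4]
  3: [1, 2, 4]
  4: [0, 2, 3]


Visit 2, push [4, 3, 1]
Visit 1, push [3]
Visit 3, push [4]
Visit 4, push [0]
Visit 0, push []

DFS order: [2, 1, 3, 4, 0]


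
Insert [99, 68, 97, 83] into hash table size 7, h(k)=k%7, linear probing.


Insert 99: h=1 -> slot 1
Insert 68: h=5 -> slot 5
Insert 97: h=6 -> slot 6
Insert 83: h=6, 1 probes -> slot 0

Table: [83, 99, None, None, None, 68, 97]


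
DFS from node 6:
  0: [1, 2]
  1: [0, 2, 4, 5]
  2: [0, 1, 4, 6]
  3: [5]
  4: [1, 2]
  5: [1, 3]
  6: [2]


Visit 6, push [2]
Visit 2, push [4, 1, 0]
Visit 0, push [1]
Visit 1, push [5, 4]
Visit 4, push []
Visit 5, push [3]
Visit 3, push []

DFS order: [6, 2, 0, 1, 4, 5, 3]


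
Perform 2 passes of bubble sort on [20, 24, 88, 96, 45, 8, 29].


Initial: [20, 24, 88, 96, 45, 8, 29]
Pass 1: [20, 24, 88, 45, 8, 29, 96] (3 swaps)
Pass 2: [20, 24, 45, 8, 29, 88, 96] (3 swaps)

After 2 passes: [20, 24, 45, 8, 29, 88, 96]


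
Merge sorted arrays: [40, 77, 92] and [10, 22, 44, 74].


Take 10 from B
Take 22 from B
Take 40 from A
Take 44 from B
Take 74 from B

Merged: [10, 22, 40, 44, 74, 77, 92]


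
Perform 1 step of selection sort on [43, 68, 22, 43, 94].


Initial: [43, 68, 22, 43, 94]
Step 1: min=22 at 2
  Swap: [22, 68, 43, 43, 94]

After 1 step: [22, 68, 43, 43, 94]


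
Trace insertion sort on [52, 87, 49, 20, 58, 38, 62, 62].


Initial: [52, 87, 49, 20, 58, 38, 62, 62]
Insert 87: [52, 87, 49, 20, 58, 38, 62, 62]
Insert 49: [49, 52, 87, 20, 58, 38, 62, 62]
Insert 20: [20, 49, 52, 87, 58, 38, 62, 62]
Insert 58: [20, 49, 52, 58, 87, 38, 62, 62]
Insert 38: [20, 38, 49, 52, 58, 87, 62, 62]
Insert 62: [20, 38, 49, 52, 58, 62, 87, 62]
Insert 62: [20, 38, 49, 52, 58, 62, 62, 87]

Sorted: [20, 38, 49, 52, 58, 62, 62, 87]


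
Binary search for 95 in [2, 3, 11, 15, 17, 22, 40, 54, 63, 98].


Step 1: lo=0, hi=9, mid=4, val=17
Step 2: lo=5, hi=9, mid=7, val=54
Step 3: lo=8, hi=9, mid=8, val=63
Step 4: lo=9, hi=9, mid=9, val=98

Not found


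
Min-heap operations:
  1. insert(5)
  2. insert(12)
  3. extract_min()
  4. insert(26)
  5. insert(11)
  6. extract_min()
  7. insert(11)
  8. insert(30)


insert(5) -> [5]
insert(12) -> [5, 12]
extract_min()->5, [12]
insert(26) -> [12, 26]
insert(11) -> [11, 26, 12]
extract_min()->11, [12, 26]
insert(11) -> [11, 26, 12]
insert(30) -> [11, 26, 12, 30]

Final heap: [11, 26, 12, 30]


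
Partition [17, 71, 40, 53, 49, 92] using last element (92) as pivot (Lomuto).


Pivot: 92
  17 <= 92: advance i (no swap)
  71 <= 92: advance i (no swap)
  40 <= 92: advance i (no swap)
  53 <= 92: advance i (no swap)
  49 <= 92: advance i (no swap)
Place pivot at 5: [17, 71, 40, 53, 49, 92]

Partitioned: [17, 71, 40, 53, 49, 92]


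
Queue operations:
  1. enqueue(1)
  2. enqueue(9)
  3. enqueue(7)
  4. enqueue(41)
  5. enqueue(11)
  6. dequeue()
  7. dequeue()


enqueue(1) -> [1]
enqueue(9) -> [1, 9]
enqueue(7) -> [1, 9, 7]
enqueue(41) -> [1, 9, 7, 41]
enqueue(11) -> [1, 9, 7, 41, 11]
dequeue()->1, [9, 7, 41, 11]
dequeue()->9, [7, 41, 11]

Final queue: [7, 41, 11]


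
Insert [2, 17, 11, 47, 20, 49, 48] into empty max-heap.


Insert 2: [2]
Insert 17: [17, 2]
Insert 11: [17, 2, 11]
Insert 47: [47, 17, 11, 2]
Insert 20: [47, 20, 11, 2, 17]
Insert 49: [49, 20, 47, 2, 17, 11]
Insert 48: [49, 20, 48, 2, 17, 11, 47]

Final heap: [49, 20, 48, 2, 17, 11, 47]


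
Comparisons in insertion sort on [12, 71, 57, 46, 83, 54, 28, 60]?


Algorithm: insertion sort
Input: [12, 71, 57, 46, 83, 54, 28, 60]
Sorted: [12, 28, 46, 54, 57, 60, 71, 83]

20


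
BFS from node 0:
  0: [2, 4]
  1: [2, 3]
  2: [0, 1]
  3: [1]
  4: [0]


Visit 0, enqueue [2, 4]
Visit 2, enqueue [1]
Visit 4, enqueue []
Visit 1, enqueue [3]
Visit 3, enqueue []

BFS order: [0, 2, 4, 1, 3]


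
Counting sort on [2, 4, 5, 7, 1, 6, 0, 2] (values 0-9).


Input: [2, 4, 5, 7, 1, 6, 0, 2]
Counts: [1, 1, 2, 0, 1, 1, 1, 1, 0, 0]

Sorted: [0, 1, 2, 2, 4, 5, 6, 7]


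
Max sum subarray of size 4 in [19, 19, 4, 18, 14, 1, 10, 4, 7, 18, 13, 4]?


[0:4]: 60
[1:5]: 55
[2:6]: 37
[3:7]: 43
[4:8]: 29
[5:9]: 22
[6:10]: 39
[7:11]: 42
[8:12]: 42

Max: 60 at [0:4]


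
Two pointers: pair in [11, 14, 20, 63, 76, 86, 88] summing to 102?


lo=0(11)+hi=6(88)=99
lo=1(14)+hi=6(88)=102

Yes: 14+88=102


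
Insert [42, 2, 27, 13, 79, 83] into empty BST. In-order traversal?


Insert 42: root
Insert 2: L from 42
Insert 27: L from 42 -> R from 2
Insert 13: L from 42 -> R from 2 -> L from 27
Insert 79: R from 42
Insert 83: R from 42 -> R from 79

In-order: [2, 13, 27, 42, 79, 83]


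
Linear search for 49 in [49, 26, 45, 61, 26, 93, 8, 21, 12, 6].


i=0: 49==49 found!

Found at 0, 1 comps


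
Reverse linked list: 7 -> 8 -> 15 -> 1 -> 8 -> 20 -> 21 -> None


Step 1: curr=7, set curr.next=prev(None) | reversed so far: 7
Step 2: curr=8, set curr.next=prev(7) | reversed so far: 8 -> 7
Step 3: curr=15, set curr.next=prev(8) | reversed so far: 15 -> 8 -> 7
Step 4: curr=1, set curr.next=prev(15) | reversed so far: 1 -> 15 -> 8 -> 7
Step 5: curr=8, set curr.next=prev(1) | reversed so far: 8 -> 1 -> 15 -> 8 -> 7
Step 6: curr=20, set curr.next=prev(8) | reversed so far: 20 -> 8 -> 1 -> 15 -> 8 -> 7
Step 7: curr=21, set curr.next=prev(20) | reversed so far: 21 -> 20 -> 8 -> 1 -> 15 -> 8 -> 7

21 -> 20 -> 8 -> 1 -> 15 -> 8 -> 7 -> None
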